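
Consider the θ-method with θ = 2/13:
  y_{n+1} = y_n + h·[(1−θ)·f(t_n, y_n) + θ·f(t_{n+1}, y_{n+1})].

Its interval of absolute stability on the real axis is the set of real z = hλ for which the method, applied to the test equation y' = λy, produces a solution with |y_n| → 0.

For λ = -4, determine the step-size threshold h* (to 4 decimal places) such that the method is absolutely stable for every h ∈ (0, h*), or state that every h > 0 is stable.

(-2.8889,0); λ=-4 ⇒ h* = (26/9)/4 = 0.7222.

Set f=λy, z=hλ:
  y_{n+1} = y_n + z·[11/13·y_n + 2/13·y_{n+1}] ⇒ (1 − 2/13z)y_{n+1} = (1 + 11/13z)y_n
  so R(z) = (1 + 11/13z)/(1 − 2/13z).

Find x<0 with |R(x)|<1.
x=-1.53: |R|=0.2385
R=−1: 1+11/13x = −1+2/13x ⇒ -9/13x=2 ⇒ x=2/(-9/13)=-2.8889
Confirm numerically:
  x=-2.632: |R|=0.87341 <1
  x=-1.358: |R|=0.12331 <1
  x=-1.197: |R|=0.01085 <1
  x=-3.337: |R|=1.20499 >1
  x=-3.118: |R|=1.10719 >1
  x=-3.082: |R|=1.09069 >1
Interval (-2.8889, 0).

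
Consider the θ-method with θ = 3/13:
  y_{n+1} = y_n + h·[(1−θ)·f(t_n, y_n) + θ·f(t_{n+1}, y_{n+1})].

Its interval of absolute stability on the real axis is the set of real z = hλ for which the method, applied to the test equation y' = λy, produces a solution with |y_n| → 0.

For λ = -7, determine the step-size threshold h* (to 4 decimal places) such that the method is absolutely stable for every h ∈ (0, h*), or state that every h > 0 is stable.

(-3.7143,0); λ=-7 ⇒ h* = (26/7)/7 = 0.5306.

With y'=λy (z=hλ):
  y_{n+1} = y_n + z·[10/13·y_n + 3/13·y_{n+1}] ⇒ (1 − 3/13z)y_{n+1} = (1 + 10/13z)y_n
  Hence R(z) = (1 + 10/13z)/(1 − 3/13z).

Solve |R(x)|<1 on ℝ⁻.
x=-0.83: |R|=0.3034
R=−1: 1+10/13x = −1+3/13x ⇒ -7/13x=2 ⇒ x=2/(-7/13)=-3.7143
Confirm numerically:
  x=-2.570: |R|=0.61323 <1
  x=-2.543: |R|=0.60255 <1
  x=-2.294: |R|=0.49995 <1
  x=-2.201: |R|=0.45962 <1
  x=-4.211: |R|=1.13565 >1
  x=-4.052: |R|=1.09397 >1
  x=-4.006: |R|=1.08162 >1
Stable set (-3.7143, 0).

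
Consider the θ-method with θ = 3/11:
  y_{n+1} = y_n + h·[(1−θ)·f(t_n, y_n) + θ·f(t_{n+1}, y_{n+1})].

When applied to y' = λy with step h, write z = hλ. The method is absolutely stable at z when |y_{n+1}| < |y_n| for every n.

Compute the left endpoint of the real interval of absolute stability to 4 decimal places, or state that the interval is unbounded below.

z* = -4.4000.

Set f=λy, z=hλ:
  y_{n+1} = y_n + z·[8/11·y_n + 3/11·y_{n+1}] ⇒ (1 − 3/11z)y_{n+1} = (1 + 8/11z)y_n
  R(z) = (1 + 8/11z)/(1 − 3/11z).

Find x<0 with |R(x)|<1.
x=-1.48: |R|=0.0544
R=−1: 1+8/11x = −1+3/11x ⇒ -5/11x=2 ⇒ x=2/(-5/11)=-4.4000
Confirm numerically:
  x=-4.141: |R|=0.94471 <1
  x=-3.266: |R|=0.72738 <1
  x=-3.067: |R|=0.67007 <1
  x=-4.992: |R|=1.11395 >1
  x=-4.494: |R|=1.01920 >1
  x=-4.423: |R|=1.00474 >1
Interval (-4.4000, 0).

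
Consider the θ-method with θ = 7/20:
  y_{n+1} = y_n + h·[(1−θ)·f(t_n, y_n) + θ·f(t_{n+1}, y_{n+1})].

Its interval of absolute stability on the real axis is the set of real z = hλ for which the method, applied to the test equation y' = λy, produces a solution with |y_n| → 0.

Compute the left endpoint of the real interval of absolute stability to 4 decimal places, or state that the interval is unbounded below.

On y'=λy, z=hλ:
  y_{n+1} = y_n + z·[13/20·y_n + 7/20·y_{n+1}] ⇒ (1 − 7/20z)y_{n+1} = (1 + 13/20z)y_n
  Hence R(z) = (1 + 13/20z)/(1 − 7/20z).

Need |R(x)|<1, x<0.
x=-1.76: |R|=0.0891
R=−1: 1+13/20x = −1+7/20x ⇒ -3/10x=2 ⇒ x=2/(-3/10)=-6.6667
Confirm numerically:
  x=-6.424: |R|=0.97759 <1
  x=-5.863: |R|=0.92100 <1
  x=-3.734: |R|=0.61862 <1
  x=-3.244: |R|=0.51915 <1
  x=-6.721: |R|=1.00486 >1
  x=-6.719: |R|=1.00468 >1
Stable set (-6.6667, 0).

left endpoint -6.6667.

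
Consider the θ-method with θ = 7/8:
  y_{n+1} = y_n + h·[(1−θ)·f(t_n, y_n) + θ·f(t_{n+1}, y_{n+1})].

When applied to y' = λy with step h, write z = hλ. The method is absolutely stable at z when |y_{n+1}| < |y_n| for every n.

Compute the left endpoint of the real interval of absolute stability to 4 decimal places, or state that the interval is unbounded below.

On y'=λy, z=hλ:
  y_{n+1} = y_n + z·[1/8·y_n + 7/8·y_{n+1}] ⇒ (1 − 7/8z)y_{n+1} = (1 + 1/8z)y_n
  ⇒ R(z) = (1 + 1/8z)/(1 − 7/8z).

Find x<0 with |R(x)|<1.
x=-1.63: |R|=0.3282
x=-2: |R|=0.2727
x=-10: |R|=0.0256
x=-100: |R|=0.1299
θ=7/8≥1/2 ⇒ |1+1/8x|<|1−7/8x| ∀x<0 ⇒ interval (−∞,0).

(−∞, 0) — no finite endpoint.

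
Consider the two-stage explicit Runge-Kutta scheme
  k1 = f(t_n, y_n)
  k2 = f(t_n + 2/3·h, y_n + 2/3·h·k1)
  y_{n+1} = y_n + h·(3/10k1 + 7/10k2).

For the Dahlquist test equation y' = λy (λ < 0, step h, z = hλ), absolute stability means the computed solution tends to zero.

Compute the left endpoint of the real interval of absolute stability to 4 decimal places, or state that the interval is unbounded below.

z* = -2.1429.

With y'=λy (z=hλ):
  k1=λy_n ⇒ h·k1=z·y_n;  k2=λ(1+2/3z)y_n ⇒ h·k2=z(1+2/3z)y_n
  y_{n+1}/y_n = 1 + 3/10z + 7/10z(1+2/3z) = 1 + z + 7/15z²
  R(z) = 1 + z + 7/15z².

Boundary: |R(x)|=1, x<0.
x=-1.32: |R|=0.4931
R=1: x+7/15x²=0 ⇒ x=−15/7=-2.1429; min R=1−1/(4·7/15)=0.4643>−1
Confirm numerically:
  x=-2.118: |R|=0.97543 <1
  x=-2.039: |R|=0.90118 <1
  x=-1.367: |R|=0.50505 <1
  x=-0.948: |R|=0.47140 <1
  x=-2.619: |R|=1.58194 >1
  x=-2.514: |R|=1.43542 >1
So |R|<1 on (-2.1429, 0).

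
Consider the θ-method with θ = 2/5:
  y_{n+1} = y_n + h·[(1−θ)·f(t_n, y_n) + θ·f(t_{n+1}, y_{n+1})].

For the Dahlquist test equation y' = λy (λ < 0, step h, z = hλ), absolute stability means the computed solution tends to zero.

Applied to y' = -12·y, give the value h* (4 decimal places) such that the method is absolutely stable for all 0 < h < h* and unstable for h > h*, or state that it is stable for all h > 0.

On y'=λy, z=hλ:
  y_{n+1} = y_n + z·[3/5·y_n + 2/5·y_{n+1}] ⇒ (1 − 2/5z)y_{n+1} = (1 + 3/5z)y_n
  so R(z) = (1 + 3/5z)/(1 − 2/5z).

Need |R(x)|<1, x<0.
x=-1.69: |R|=0.0084
R=−1: 1+3/5x = −1+2/5x ⇒ -1/5x=2 ⇒ x=2/(-1/5)=-10.0000
Confirm numerically:
  x=-6.645: |R|=0.81657 <1
  x=-5.375: |R|=0.70635 <1
  x=-4.596: |R|=0.61922 <1
  x=-10.326: |R|=1.01271 >1
  x=-10.306: |R|=1.01195 >1
So |R|<1 on (-10.0000, 0).

(-10.0000,0); λ=-12 ⇒ h* = (10)/12 = 0.8333.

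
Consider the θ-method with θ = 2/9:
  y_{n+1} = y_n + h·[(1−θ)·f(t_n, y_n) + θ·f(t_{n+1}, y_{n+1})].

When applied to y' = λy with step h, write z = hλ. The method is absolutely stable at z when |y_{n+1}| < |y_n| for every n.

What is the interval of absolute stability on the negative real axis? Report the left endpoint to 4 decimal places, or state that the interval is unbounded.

Test eqn y'=λy, z=hλ:
  y_{n+1} = y_n + z·[7/9·y_n + 2/9·y_{n+1}] ⇒ (1 − 2/9z)y_{n+1} = (1 + 7/9z)y_n
  R(z) = (1 + 7/9z)/(1 − 2/9z).

Need |R(x)|<1, x<0.
x=-1.21: |R|=0.0464
R=−1: 1+7/9x = −1+2/9x ⇒ -5/9x=2 ⇒ x=2/(-5/9)=-3.6000
Confirm numerically:
  x=-3.465: |R|=0.95763 <1
  x=-2.635: |R|=0.66188 <1
  x=-1.841: |R|=0.30650 <1
  x=-1.537: |R|=0.14568 <1
  x=-4.073: |R|=1.13793 >1
  x=-4.016: |R|=1.12212 >1
  x=-3.922: |R|=1.09558 >1
Stable set (-3.6000, 0).

z∈(-3.6000,0).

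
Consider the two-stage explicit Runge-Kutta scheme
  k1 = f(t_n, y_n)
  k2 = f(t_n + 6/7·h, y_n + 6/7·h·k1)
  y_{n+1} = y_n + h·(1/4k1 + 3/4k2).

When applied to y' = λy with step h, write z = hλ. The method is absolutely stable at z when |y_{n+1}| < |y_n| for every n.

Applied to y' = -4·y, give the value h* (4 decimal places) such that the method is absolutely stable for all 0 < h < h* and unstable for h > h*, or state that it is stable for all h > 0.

With y'=λy (z=hλ):
  k1=λy_n ⇒ h·k1=z·y_n;  k2=λ(1+6/7z)y_n ⇒ h·k2=z(1+6/7z)y_n
  y_{n+1}/y_n = 1 + 1/4z + 3/4z(1+6/7z) = 1 + z + 9/14z²
  so R(z) = 1 + z + 9/14z².

Find x<0 with |R(x)|<1.
x=-0.55: |R|=0.6445
R=1: x+9/14x²=0 ⇒ x=−14/9=-1.5556; min R=1−1/(4·9/14)=0.6111>−1
Confirm numerically:
  x=-1.486: |R|=0.93355 <1
  x=-1.101: |R|=0.67827 <1
  x=-0.804: |R|=0.61155 <1
  x=-0.774: |R|=0.61112 <1
  x=-2.104: |R|=1.74181 >1
  x=-1.725: |R|=1.18790 >1
So |R|<1 on (-1.5556, 0).

(-1.5556,0); λ=-4 ⇒ h* = (14/9)/4 = 0.3889.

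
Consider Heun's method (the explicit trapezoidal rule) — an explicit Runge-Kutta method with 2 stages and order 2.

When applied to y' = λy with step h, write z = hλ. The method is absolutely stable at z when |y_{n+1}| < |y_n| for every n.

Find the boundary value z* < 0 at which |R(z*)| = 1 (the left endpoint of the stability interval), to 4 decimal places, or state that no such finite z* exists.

Set f=λy, z=hλ:
  order 2, 2-stage ⇒ R(z)=1+z+z^2/2
  (e.g. R(-1.47)=0.61045, |R|=0.61045)

Find x<0 with |R(x)|<1.
x=-1.47: |R|=0.6104
|R(-1.66)|=0.7178 |R(-1.34)|=0.5578 |R(-1.13)|=0.5085
Bisect:
  x_lo=-2.8277 |R|=2.1702  x_hi=-0.3710 |R|=0.6978
  mid=-1.59936 |R|=0.67962 →hi
  mid=-2.21353 |R|=1.23632 →lo
  mid=-1.90645 |R|=0.91082 →hi
  mid=-2.05999 |R|=1.06179 →lo
  mid=-1.98322 |R|=0.98336 →hi
  mid=-2.02160 |R|=1.02183 →lo
  mid=-2.00241 |R|=1.00241 →lo
  mid=-1.99281 |R|=0.99284 →hi
  mid=-1.99761 |R|=0.99761 →hi
  ...
  [-2.00001,-1.99986] ⇒ x*=-2.0000
Stable set (-2.0000, 0).

z* = -2.0000.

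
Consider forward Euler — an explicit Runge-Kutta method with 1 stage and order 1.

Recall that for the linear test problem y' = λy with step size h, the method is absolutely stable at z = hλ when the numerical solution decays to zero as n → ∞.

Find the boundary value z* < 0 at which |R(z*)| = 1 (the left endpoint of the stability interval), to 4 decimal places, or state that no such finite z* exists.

On y'=λy, z=hλ:
  order 1, 1-stage ⇒ R(z)=1+z
  (e.g. R(-1.34)=-0.34000, |R|=0.34000)

Solve |R(x)|<1 on ℝ⁻.
x=-1.34: |R|=0.3400
|R(-2.22)|=1.2200 |R(-1.5)|=0.5000 |R(-0.84)|=0.1600
Bisect:
  x_lo=-2.5769 |R|=1.5769  x_hi=-0.3112 |R|=0.6888
  mid=-1.44403 |R|=0.44403 →hi
  mid=-2.01045 |R|=1.01045 →lo
  mid=-1.72724 |R|=0.72724 →hi
  mid=-1.86884 |R|=0.86884 →hi
  mid=-1.93965 |R|=0.93965 →hi
  mid=-1.97505 |R|=0.97505 →hi
  mid=-1.99275 |R|=0.99275 →hi
  ...
  [-2.00008,-1.99994] ⇒ x*=-2.0000
Interval (-2.0000, 0).

left endpoint -2.0000.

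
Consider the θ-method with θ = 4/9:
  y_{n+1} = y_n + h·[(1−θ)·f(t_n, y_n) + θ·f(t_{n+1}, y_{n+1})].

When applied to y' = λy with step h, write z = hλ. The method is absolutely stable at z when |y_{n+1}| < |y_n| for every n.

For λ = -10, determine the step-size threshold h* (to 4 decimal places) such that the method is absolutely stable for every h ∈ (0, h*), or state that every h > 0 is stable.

Set f=λy, z=hλ:
  y_{n+1} = y_n + z·[5/9·y_n + 4/9·y_{n+1}] ⇒ (1 − 4/9z)y_{n+1} = (1 + 5/9z)y_n
  Hence R(z) = (1 + 5/9z)/(1 − 4/9z).

Need |R(x)|<1, x<0.
x=-1.22: |R|=0.2089
R=−1: 1+5/9x = −1+4/9x ⇒ -1/9x=2 ⇒ x=2/(-1/9)=-18.0000
Confirm numerically:
  x=-13.339: |R|=0.92525 <1
  x=-11.860: |R|=0.89121 <1
  x=-10.473: |R|=0.85210 <1
  x=-7.836: |R|=0.74807 <1
  x=-18.475: |R|=1.00573 >1
  x=-18.236: |R|=1.00288 >1
Stable set (-18.0000, 0).

(-18.0000,0); λ=-10 ⇒ h* = (18)/10 = 1.8000.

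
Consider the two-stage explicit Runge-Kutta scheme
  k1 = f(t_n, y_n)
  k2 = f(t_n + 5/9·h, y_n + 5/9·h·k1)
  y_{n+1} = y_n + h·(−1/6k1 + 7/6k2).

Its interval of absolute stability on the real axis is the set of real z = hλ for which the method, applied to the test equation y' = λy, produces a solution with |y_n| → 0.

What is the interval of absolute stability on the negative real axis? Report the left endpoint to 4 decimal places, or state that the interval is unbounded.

(-1.5429, 0).

Test eqn y'=λy, z=hλ:
  k1=λy_n ⇒ h·k1=z·y_n;  k2=λ(1+5/9z)y_n ⇒ h·k2=z(1+5/9z)y_n
  y_{n+1}/y_n = 1 − 1/6z + 7/6z(1+5/9z) = 1 + z + 35/54z²
  R(z) = 1 + z + 35/54z².

Solve |R(x)|<1 on ℝ⁻.
x=-1: |R|=0.6481
R=1: x+35/54x²=0 ⇒ x=−54/35=-1.5429; min R=1−1/(4·35/54)=0.6143>−1
Confirm numerically:
  x=-1.522: |R|=0.97942 <1
  x=-1.344: |R|=0.82677 <1
  x=-0.931: |R|=0.63079 <1
  x=-2.120: |R|=1.79304 >1
  x=-1.870: |R|=1.39651 >1
  x=-1.738: |R|=1.21982 >1
So |R|<1 on (-1.5429, 0).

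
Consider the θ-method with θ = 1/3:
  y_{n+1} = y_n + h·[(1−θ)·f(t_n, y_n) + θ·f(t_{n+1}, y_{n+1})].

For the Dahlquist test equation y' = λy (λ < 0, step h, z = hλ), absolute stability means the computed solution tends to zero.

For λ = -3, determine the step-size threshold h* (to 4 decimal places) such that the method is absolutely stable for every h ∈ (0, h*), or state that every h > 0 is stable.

(-6.0000,0); λ=-3 ⇒ h* = (6)/3 = 2.0000.

Test eqn y'=λy, z=hλ:
  y_{n+1} = y_n + z·[2/3·y_n + 1/3·y_{n+1}] ⇒ (1 − 1/3z)y_{n+1} = (1 + 2/3z)y_n
  R(z) = (1 + 2/3z)/(1 − 1/3z).

Need |R(x)|<1, x<0.
x=-1.67: |R|=0.0728
R=−1: 1+2/3x = −1+1/3x ⇒ -1/3x=2 ⇒ x=2/(-1/3)=-6.0000
Confirm numerically:
  x=-3.527: |R|=0.62111 <1
  x=-3.450: |R|=0.60465 <1
  x=-3.012: |R|=0.50299 <1
  x=-2.529: |R|=0.37222 <1
  x=-6.381: |R|=1.04061 >1
  x=-6.189: |R|=1.02057 >1
  x=-6.075: |R|=1.00826 >1
Interval (-6.0000, 0).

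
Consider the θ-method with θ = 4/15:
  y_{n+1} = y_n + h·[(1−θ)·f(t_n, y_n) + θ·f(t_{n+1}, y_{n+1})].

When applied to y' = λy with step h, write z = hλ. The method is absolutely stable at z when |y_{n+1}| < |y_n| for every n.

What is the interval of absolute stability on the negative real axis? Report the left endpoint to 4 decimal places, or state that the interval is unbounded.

On y'=λy, z=hλ:
  y_{n+1} = y_n + z·[11/15·y_n + 4/15·y_{n+1}] ⇒ (1 − 4/15z)y_{n+1} = (1 + 11/15z)y_n
  so R(z) = (1 + 11/15z)/(1 − 4/15z).

Solve |R(x)|<1 on ℝ⁻.
x=-1.33: |R|=0.0182
R=−1: 1+11/15x = −1+4/15x ⇒ -7/15x=2 ⇒ x=2/(-7/15)=-4.2857
Confirm numerically:
  x=-1.900: |R|=0.26106 <1
  x=-1.851: |R|=0.23929 <1
  x=-1.750: |R|=0.19318 <1
  x=-4.833: |R|=1.11159 >1
  x=-4.326: |R|=1.00873 >1
Stable set (-4.2857, 0).

(-4.2857, 0).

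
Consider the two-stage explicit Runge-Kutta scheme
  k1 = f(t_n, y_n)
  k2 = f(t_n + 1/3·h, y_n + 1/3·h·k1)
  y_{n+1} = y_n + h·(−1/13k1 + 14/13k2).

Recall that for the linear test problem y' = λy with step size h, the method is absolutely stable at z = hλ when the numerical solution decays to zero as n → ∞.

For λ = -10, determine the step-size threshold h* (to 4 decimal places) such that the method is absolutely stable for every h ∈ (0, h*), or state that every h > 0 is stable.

On y'=λy, z=hλ:
  k1=λy_n ⇒ h·k1=z·y_n;  k2=λ(1+1/3z)y_n ⇒ h·k2=z(1+1/3z)y_n
  y_{n+1}/y_n = 1 − 1/13z + 14/13z(1+1/3z) = 1 + z + 14/39z²
  Hence R(z) = 1 + z + 14/39z².

Find x<0 with |R(x)|<1.
x=-0.38: |R|=0.6718
R=1: x+14/39x²=0 ⇒ x=−39/14=-2.7857; min R=1−1/(4·14/39)=0.3036>−1
Confirm numerically:
  x=-2.419: |R|=0.68156 <1
  x=-1.843: |R|=0.37631 <1
  x=-1.565: |R|=0.31421 <1
  x=-3.141: |R|=1.40060 >1
  x=-2.937: |R|=1.15950 >1
So |R|<1 on (-2.7857, 0).

(-2.7857,0); λ=-10 ⇒ h* = (39/14)/10 = 0.2786.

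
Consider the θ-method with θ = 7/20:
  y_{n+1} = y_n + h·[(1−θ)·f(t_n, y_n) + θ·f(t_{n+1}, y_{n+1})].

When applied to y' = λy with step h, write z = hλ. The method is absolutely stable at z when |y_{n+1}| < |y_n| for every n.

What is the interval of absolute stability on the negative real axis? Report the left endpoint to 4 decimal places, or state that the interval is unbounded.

Set f=λy, z=hλ:
  y_{n+1} = y_n + z·[13/20·y_n + 7/20·y_{n+1}] ⇒ (1 − 7/20z)y_{n+1} = (1 + 13/20z)y_n
  Hence R(z) = (1 + 13/20z)/(1 − 7/20z).

Solve |R(x)|<1 on ℝ⁻.
x=-1.22: |R|=0.1451
R=−1: 1+13/20x = −1+7/20x ⇒ -3/10x=2 ⇒ x=2/(-3/10)=-6.6667
Confirm numerically:
  x=-5.910: |R|=0.92602 <1
  x=-5.770: |R|=0.91091 <1
  x=-3.429: |R|=0.55853 <1
  x=-7.244: |R|=1.04899 >1
  x=-7.127: |R|=1.03952 >1
  x=-6.959: |R|=1.02553 >1
Interval (-6.6667, 0).

(-6.6667, 0).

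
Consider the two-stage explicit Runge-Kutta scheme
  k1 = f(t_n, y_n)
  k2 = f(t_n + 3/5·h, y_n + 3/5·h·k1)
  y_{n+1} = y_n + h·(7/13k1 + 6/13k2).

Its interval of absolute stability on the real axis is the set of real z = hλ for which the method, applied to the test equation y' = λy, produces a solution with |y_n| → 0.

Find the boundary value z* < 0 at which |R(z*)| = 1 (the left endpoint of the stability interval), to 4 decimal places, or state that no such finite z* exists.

With y'=λy (z=hλ):
  k1=λy_n ⇒ h·k1=z·y_n;  k2=λ(1+3/5z)y_n ⇒ h·k2=z(1+3/5z)y_n
  y_{n+1}/y_n = 1 + 7/13z + 6/13z(1+3/5z) = 1 + z + 18/65z²
  R(z) = 1 + z + 18/65z².

Solve |R(x)|<1 on ℝ⁻.
x=-1.48: |R|=0.1266
R=1: x+18/65x²=0 ⇒ x=−65/18=-3.6111; min R=1−1/(4·18/65)=0.0972>−1
Confirm numerically:
  x=-3.149: |R|=0.59702 <1
  x=-2.792: |R|=0.36669 <1
  x=-1.762: |R|=0.09775 <1
  x=-4.090: |R|=1.54240 >1
  x=-3.719: |R|=1.11111 >1
Stable set (-3.6111, 0).

left endpoint -3.6111.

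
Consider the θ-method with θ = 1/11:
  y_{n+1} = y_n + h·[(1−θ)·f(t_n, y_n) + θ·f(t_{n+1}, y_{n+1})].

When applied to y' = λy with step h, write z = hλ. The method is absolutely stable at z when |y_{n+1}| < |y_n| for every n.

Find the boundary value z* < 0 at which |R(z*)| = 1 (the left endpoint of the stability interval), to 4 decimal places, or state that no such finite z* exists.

Set f=λy, z=hλ:
  y_{n+1} = y_n + z·[10/11·y_n + 1/11·y_{n+1}] ⇒ (1 − 1/11z)y_{n+1} = (1 + 10/11z)y_n
  Hence R(z) = (1 + 10/11z)/(1 − 1/11z).

Find x<0 with |R(x)|<1.
x=-1.1: |R|=0.0000
R=−1: 1+10/11x = −1+1/11x ⇒ -9/11x=2 ⇒ x=2/(-9/11)=-2.4444
Confirm numerically:
  x=-1.700: |R|=0.47244 <1
  x=-1.554: |R|=0.36164 <1
  x=-1.083: |R|=0.01407 <1
  x=-1.000: |R|=0.08333 <1
  x=-2.914: |R|=1.30372 >1
  x=-2.738: |R|=1.19231 >1
  x=-2.592: |R|=1.09770 >1
Interval (-2.4444, 0).

z* = -2.4444.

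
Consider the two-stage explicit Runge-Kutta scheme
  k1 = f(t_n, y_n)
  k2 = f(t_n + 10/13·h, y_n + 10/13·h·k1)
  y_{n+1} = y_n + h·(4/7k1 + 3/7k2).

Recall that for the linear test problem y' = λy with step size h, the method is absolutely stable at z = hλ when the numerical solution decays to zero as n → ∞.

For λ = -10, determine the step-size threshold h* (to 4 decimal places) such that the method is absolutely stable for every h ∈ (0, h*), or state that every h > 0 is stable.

(-3.0333,0); λ=-10 ⇒ h* = (91/30)/10 = 0.3033.

Set f=λy, z=hλ:
  k1=λy_n ⇒ h·k1=z·y_n;  k2=λ(1+10/13z)y_n ⇒ h·k2=z(1+10/13z)y_n
  y_{n+1}/y_n = 1 + 4/7z + 3/7z(1+10/13z) = 1 + z + 30/91z²
  so R(z) = 1 + z + 30/91z².

Boundary: |R(x)|=1, x<0.
x=-0.69: |R|=0.4670
R=1: x+30/91x²=0 ⇒ x=−91/30=-3.0333; min R=1−1/(4·30/91)=0.2417>−1
Confirm numerically:
  x=-2.560: |R|=0.60053 <1
  x=-2.261: |R|=0.42431 <1
  x=-1.695: |R|=0.25215 <1
  x=-3.488: |R|=1.52282 >1
  x=-3.278: |R|=1.26440 >1
Interval (-3.0333, 0).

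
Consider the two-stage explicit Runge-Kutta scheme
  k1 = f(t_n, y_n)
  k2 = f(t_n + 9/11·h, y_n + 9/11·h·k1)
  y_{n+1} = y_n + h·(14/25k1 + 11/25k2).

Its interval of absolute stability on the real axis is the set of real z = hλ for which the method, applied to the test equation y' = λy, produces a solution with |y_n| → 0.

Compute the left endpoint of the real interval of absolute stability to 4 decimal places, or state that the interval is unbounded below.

left endpoint -2.7778.

Set f=λy, z=hλ:
  k1=λy_n ⇒ h·k1=z·y_n;  k2=λ(1+9/11z)y_n ⇒ h·k2=z(1+9/11z)y_n
  y_{n+1}/y_n = 1 + 14/25z + 11/25z(1+9/11z) = 1 + z + 9/25z²
  so R(z) = 1 + z + 9/25z².

Boundary: |R(x)|=1, x<0.
x=-1.46: |R|=0.3074
R=1: x+9/25x²=0 ⇒ x=−25/9=-2.7778; min R=1−1/(4·9/25)=0.3056>−1
Confirm numerically:
  x=-2.167: |R|=0.52352 <1
  x=-2.026: |R|=0.45168 <1
  x=-1.825: |R|=0.37402 <1
  x=-3.290: |R|=1.60668 >1
  x=-3.280: |R|=1.59302 >1
  x=-3.061: |R|=1.31210 >1
Stable set (-2.7778, 0).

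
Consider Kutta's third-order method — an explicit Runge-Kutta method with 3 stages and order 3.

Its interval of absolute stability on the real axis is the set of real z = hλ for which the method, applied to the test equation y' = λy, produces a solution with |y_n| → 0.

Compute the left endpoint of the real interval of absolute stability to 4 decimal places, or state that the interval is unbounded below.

z* = -2.5127.

On y'=λy, z=hλ:
  order 3, 3-stage ⇒ R(z)=1+z+z^2/2+z^3/6
  (e.g. R(-1.43)=0.10508, |R|=0.10508)

Need |R(x)|<1, x<0.
x=-1.43: |R|=0.1051
|R(-2.1)|=0.4385 |R(-1.75)|=0.1120 |R(-1.13)|=0.2680
Bisect:
  x_lo=-2.9288 |R|=1.8270  x_hi=-0.2435 |R|=0.7838
  mid=-1.58613 |R|=0.00671 →hi
  mid=-2.25746 |R|=0.62678 →hi
  mid=-2.59312 |R|=1.13713 →lo
  mid=-2.42529 |R|=0.86188 →hi
  mid=-2.50920 |R|=0.99419 →hi
  mid=-2.55116 |R|=1.06429 →lo
  mid=-2.53018 |R|=1.02890 →lo
  mid=-2.51969 |R|=1.01146 →lo
  mid=-2.51445 |R|=1.00280 →lo
  mid=-2.51183 |R|=0.99849 →hi
  ...
  [-2.51281,-2.51265] ⇒ x*=-2.5127
Interval (-2.5127, 0).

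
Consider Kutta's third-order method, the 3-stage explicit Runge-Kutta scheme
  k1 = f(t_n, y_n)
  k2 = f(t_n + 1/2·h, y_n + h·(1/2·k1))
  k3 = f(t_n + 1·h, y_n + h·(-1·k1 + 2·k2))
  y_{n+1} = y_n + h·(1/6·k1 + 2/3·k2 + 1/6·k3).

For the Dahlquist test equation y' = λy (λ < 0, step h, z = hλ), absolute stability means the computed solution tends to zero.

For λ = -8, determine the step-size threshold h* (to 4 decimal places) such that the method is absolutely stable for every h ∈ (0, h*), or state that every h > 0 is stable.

(-2.5127,0); λ=-8 ⇒ h* = 0.3141.

Set f=λy, z=hλ:
  order 3, 3-stage ⇒ R(z)=1+z+z^2/2+z^3/6
  (e.g. R(-1.76)=-0.11983, |R|=0.11983)

Boundary: |R(x)|=1, x<0.
x=-1.76: |R|=0.1198
|R(-2.62)|=1.1853 |R(-1.71)|=0.0813 |R(-1.15)|=0.2578
Bisect:
  x_lo=-2.8593 |R|=1.6675  x_hi=-0.1912 |R|=0.8259
  mid=-1.52525 |R|=0.04656 →hi
  mid=-2.19226 |R|=0.54526 →hi
  mid=-2.52577 |R|=1.02154 →lo
  mid=-2.35902 |R|=0.76451 →hi
  mid=-2.44239 |R|=0.88801 →hi
  mid=-2.48408 |R|=0.95349 →hi
  mid=-2.50493 |R|=0.98719 →hi
  mid=-2.51535 |R|=1.00428 →lo
  mid=-2.51014 |R|=0.99572 →hi
  mid=-2.51274 |R|=1.00000 →hi
  ...
  [-2.51291,-2.51274] ⇒ x*=-2.5127
Stable set (-2.5127, 0).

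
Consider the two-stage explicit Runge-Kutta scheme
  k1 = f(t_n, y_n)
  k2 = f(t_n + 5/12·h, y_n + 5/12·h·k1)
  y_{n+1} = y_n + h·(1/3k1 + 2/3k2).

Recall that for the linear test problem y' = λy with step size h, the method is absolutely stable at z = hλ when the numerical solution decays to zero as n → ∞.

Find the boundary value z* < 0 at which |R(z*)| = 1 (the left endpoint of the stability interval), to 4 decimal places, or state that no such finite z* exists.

With y'=λy (z=hλ):
  k1=λy_n ⇒ h·k1=z·y_n;  k2=λ(1+5/12z)y_n ⇒ h·k2=z(1+5/12z)y_n
  y_{n+1}/y_n = 1 + 1/3z + 2/3z(1+5/12z) = 1 + z + 5/18z²
  Hence R(z) = 1 + z + 5/18z².

Boundary: |R(x)|=1, x<0.
x=-0.32: |R|=0.7084
R=1: x+5/18x²=0 ⇒ x=−18/5=-3.6000; min R=1−1/(4·5/18)=0.1000>−1
Confirm numerically:
  x=-3.041: |R|=0.52780 <1
  x=-2.357: |R|=0.18618 <1
  x=-2.356: |R|=0.18587 <1
  x=-4.152: |R|=1.63664 >1
  x=-3.742: |R|=1.14760 >1
Stable set (-3.6000, 0).

z* = -3.6000.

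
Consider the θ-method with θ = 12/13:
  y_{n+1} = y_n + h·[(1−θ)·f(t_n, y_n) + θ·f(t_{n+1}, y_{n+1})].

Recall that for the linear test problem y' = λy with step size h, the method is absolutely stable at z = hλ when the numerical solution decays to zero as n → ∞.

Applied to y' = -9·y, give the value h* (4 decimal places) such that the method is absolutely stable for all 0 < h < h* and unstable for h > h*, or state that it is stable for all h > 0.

(−∞, 0) — no finite endpoint. Any h>0 works for λ=-9.

Test eqn y'=λy, z=hλ:
  y_{n+1} = y_n + z·[1/13·y_n + 12/13·y_{n+1}] ⇒ (1 − 12/13z)y_{n+1} = (1 + 1/13z)y_n
  ⇒ R(z) = (1 + 1/13z)/(1 − 12/13z).

Need |R(x)|<1, x<0.
x=-1.29: |R|=0.4112
x=-2: |R|=0.2973
x=-10: |R|=0.0226
x=-100: |R|=0.0717
θ=12/13≥1/2 ⇒ |1+1/13x|<|1−12/13x| ∀x<0 ⇒ unbounded interval.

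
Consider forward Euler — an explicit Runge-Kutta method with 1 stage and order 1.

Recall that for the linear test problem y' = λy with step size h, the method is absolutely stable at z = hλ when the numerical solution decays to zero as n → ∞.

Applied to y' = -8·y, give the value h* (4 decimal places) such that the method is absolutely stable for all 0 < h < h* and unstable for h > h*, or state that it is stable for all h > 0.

(-2.0000,0); λ=-8 ⇒ h* = 0.2500.

With y'=λy (z=hλ):
  order 1, 1-stage ⇒ R(z)=1+z
  (e.g. R(-0.85)=0.15000, |R|=0.15000)

Need |R(x)|<1, x<0.
x=-0.85: |R|=0.1500
|R(-2.13)|=1.1300 |R(-1.05)|=0.0500 |R(-0.97)|=0.0300
Bisect:
  x_lo=-2.3488 |R|=1.3488  x_hi=-0.0683 |R|=0.9317
  mid=-1.20856 |R|=0.20856 →hi
  mid=-1.77869 |R|=0.77869 →hi
  mid=-2.06376 |R|=1.06376 →lo
  mid=-1.92122 |R|=0.92122 →hi
  mid=-1.99249 |R|=0.99249 →hi
  mid=-2.02812 |R|=1.02812 →lo
  mid=-2.01031 |R|=1.01031 →lo
  mid=-2.00140 |R|=1.00140 →lo
  ...
  [-2.00001,-1.99987] ⇒ x*=-2.0000
So |R|<1 on (-2.0000, 0).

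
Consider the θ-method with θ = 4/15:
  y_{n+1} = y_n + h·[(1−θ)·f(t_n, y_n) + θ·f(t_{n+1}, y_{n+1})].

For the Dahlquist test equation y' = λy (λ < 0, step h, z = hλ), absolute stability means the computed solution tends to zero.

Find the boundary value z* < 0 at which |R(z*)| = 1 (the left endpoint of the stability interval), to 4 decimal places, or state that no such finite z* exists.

On y'=λy, z=hλ:
  y_{n+1} = y_n + z·[11/15·y_n + 4/15·y_{n+1}] ⇒ (1 − 4/15z)y_{n+1} = (1 + 11/15z)y_n
  Hence R(z) = (1 + 11/15z)/(1 − 4/15z).

Need |R(x)|<1, x<0.
x=-1.75: |R|=0.1932
R=−1: 1+11/15x = −1+4/15x ⇒ -7/15x=2 ⇒ x=2/(-7/15)=-4.2857
Confirm numerically:
  x=-3.411: |R|=0.78624 <1
  x=-2.988: |R|=0.66296 <1
  x=-2.645: |R|=0.55102 <1
  x=-2.228: |R|=0.39762 <1
  x=-4.842: |R|=1.11330 >1
  x=-4.709: |R|=1.08757 >1
  x=-4.348: |R|=1.01346 >1
So |R|<1 on (-4.2857, 0).

left endpoint -4.2857.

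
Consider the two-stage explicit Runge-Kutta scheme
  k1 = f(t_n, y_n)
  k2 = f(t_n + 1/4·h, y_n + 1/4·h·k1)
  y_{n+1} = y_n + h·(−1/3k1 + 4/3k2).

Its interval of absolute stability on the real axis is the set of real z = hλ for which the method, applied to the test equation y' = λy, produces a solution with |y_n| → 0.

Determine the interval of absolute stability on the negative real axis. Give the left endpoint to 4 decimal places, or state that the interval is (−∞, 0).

(-3.0000, 0).

With y'=λy (z=hλ):
  k1=λy_n ⇒ h·k1=z·y_n;  k2=λ(1+1/4z)y_n ⇒ h·k2=z(1+1/4z)y_n
  y_{n+1}/y_n = 1 − 1/3z + 4/3z(1+1/4z) = 1 + z + 1/3z²
  so R(z) = 1 + z + 1/3z².

Find x<0 with |R(x)|<1.
x=-1.57: |R|=0.2516
R=1: x+1/3x²=0 ⇒ x=−3=-3.0000; min R=1−1/(4·1/3)=0.2500>−1
Confirm numerically:
  x=-2.128: |R|=0.38146 <1
  x=-2.092: |R|=0.36682 <1
  x=-1.926: |R|=0.31049 <1
  x=-3.394: |R|=1.44575 >1
  x=-3.317: |R|=1.35050 >1
  x=-3.128: |R|=1.13346 >1
Stable set (-3.0000, 0).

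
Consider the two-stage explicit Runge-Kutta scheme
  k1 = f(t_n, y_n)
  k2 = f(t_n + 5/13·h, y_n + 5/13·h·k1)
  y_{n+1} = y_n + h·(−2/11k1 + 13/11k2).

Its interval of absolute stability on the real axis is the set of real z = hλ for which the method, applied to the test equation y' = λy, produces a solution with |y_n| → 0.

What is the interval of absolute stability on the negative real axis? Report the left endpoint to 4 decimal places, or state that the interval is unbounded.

z∈(-2.2000,0).

With y'=λy (z=hλ):
  k1=λy_n ⇒ h·k1=z·y_n;  k2=λ(1+5/13z)y_n ⇒ h·k2=z(1+5/13z)y_n
  y_{n+1}/y_n = 1 − 2/11z + 13/11z(1+5/13z) = 1 + z + 5/11z²
  so R(z) = 1 + z + 5/11z².

Find x<0 with |R(x)|<1.
x=-1.44: |R|=0.5025
R=1: x+5/11x²=0 ⇒ x=−11/5=-2.2000; min R=1−1/(4·5/11)=0.4500>−1
Confirm numerically:
  x=-2.010: |R|=0.82641 <1
  x=-1.623: |R|=0.57433 <1
  x=-1.218: |R|=0.45633 <1
  x=-2.708: |R|=1.62530 >1
  x=-2.241: |R|=1.04176 >1
Stable set (-2.2000, 0).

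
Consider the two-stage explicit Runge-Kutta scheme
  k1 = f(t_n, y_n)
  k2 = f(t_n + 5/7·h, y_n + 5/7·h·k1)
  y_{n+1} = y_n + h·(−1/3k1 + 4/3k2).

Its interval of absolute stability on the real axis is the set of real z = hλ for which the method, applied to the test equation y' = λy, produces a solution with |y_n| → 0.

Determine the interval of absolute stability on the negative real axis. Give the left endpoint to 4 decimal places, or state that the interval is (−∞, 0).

z∈(-1.0500,0).

Test eqn y'=λy, z=hλ:
  k1=λy_n ⇒ h·k1=z·y_n;  k2=λ(1+5/7z)y_n ⇒ h·k2=z(1+5/7z)y_n
  y_{n+1}/y_n = 1 − 1/3z + 4/3z(1+5/7z) = 1 + z + 20/21z²
  so R(z) = 1 + z + 20/21z².

Find x<0 with |R(x)|<1.
x=-1.22: |R|=1.1975
R=1: x+20/21x²=0 ⇒ x=−21/20=-1.0500; min R=1−1/(4·20/21)=0.7375>−1
Confirm numerically:
  x=-0.717: |R|=0.77261 <1
  x=-0.694: |R|=0.76470 <1
  x=-0.638: |R|=0.74966 <1
  x=-0.518: |R|=0.73755 <1
  x=-1.606: |R|=1.85042 >1
  x=-1.376: |R|=1.42722 >1
  x=-1.173: |R|=1.13741 >1
Interval (-1.0500, 0).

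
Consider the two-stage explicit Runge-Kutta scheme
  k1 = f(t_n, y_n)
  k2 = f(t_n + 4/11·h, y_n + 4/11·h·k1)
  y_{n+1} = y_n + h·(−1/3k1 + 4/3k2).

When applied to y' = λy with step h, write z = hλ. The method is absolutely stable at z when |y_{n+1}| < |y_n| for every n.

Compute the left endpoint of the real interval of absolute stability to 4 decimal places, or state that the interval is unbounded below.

Set f=λy, z=hλ:
  k1=λy_n ⇒ h·k1=z·y_n;  k2=λ(1+4/11z)y_n ⇒ h·k2=z(1+4/11z)y_n
  y_{n+1}/y_n = 1 − 1/3z + 4/3z(1+4/11z) = 1 + z + 16/33z²
  Hence R(z) = 1 + z + 16/33z².

Find x<0 with |R(x)|<1.
x=-1.66: |R|=0.6760
R=1: x+16/33x²=0 ⇒ x=−33/16=-2.0625; min R=1−1/(4·16/33)=0.4844>−1
Confirm numerically:
  x=-1.722: |R|=0.71571 <1
  x=-1.704: |R|=0.70381 <1
  x=-0.920: |R|=0.49038 <1
  x=-2.553: |R|=1.60715 >1
  x=-2.413: |R|=1.41006 >1
  x=-2.412: |R|=1.40872 >1
Stable set (-2.0625, 0).

z* = -2.0625.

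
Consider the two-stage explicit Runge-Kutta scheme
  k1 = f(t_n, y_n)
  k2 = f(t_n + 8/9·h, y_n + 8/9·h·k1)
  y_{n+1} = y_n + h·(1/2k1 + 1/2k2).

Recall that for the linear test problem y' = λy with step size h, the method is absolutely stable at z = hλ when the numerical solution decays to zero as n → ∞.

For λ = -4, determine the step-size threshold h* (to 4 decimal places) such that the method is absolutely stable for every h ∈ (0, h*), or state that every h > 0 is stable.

Test eqn y'=λy, z=hλ:
  k1=λy_n ⇒ h·k1=z·y_n;  k2=λ(1+8/9z)y_n ⇒ h·k2=z(1+8/9z)y_n
  y_{n+1}/y_n = 1 + 1/2z + 1/2z(1+8/9z) = 1 + z + 4/9z²
  R(z) = 1 + z + 4/9z².

Need |R(x)|<1, x<0.
x=-1.55: |R|=0.5178
R=1: x+4/9x²=0 ⇒ x=−9/4=-2.2500; min R=1−1/(4·4/9)=0.4375>−1
Confirm numerically:
  x=-2.104: |R|=0.86347 <1
  x=-1.487: |R|=0.49574 <1
  x=-1.313: |R|=0.45321 <1
  x=-2.498: |R|=1.27534 >1
  x=-2.415: |R|=1.17710 >1
Stable set (-2.2500, 0).

(-2.2500,0); λ=-4 ⇒ h* = (9/4)/4 = 0.5625.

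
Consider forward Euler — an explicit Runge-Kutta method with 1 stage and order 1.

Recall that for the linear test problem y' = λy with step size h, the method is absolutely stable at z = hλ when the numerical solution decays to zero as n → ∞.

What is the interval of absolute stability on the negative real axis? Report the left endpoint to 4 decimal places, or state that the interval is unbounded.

(-2.0000, 0).

On y'=λy, z=hλ:
  order 1, 1-stage ⇒ R(z)=1+z
  (e.g. R(-1.61)=-0.61000, |R|=0.61000)

Find x<0 with |R(x)|<1.
x=-1.61: |R|=0.6100
|R(-0.8)|=0.2000 |R(-0.72)|=0.2800 |R(-0.59)|=0.4100
Bisect:
  x_lo=-2.4885 |R|=1.4885  x_hi=-0.3258 |R|=0.6742
  mid=-1.40714 |R|=0.40714 →hi
  mid=-1.94783 |R|=0.94783 →hi
  mid=-2.21817 |R|=1.21817 →lo
  mid=-2.08300 |R|=1.08300 →lo
  mid=-2.01542 |R|=1.01542 →lo
  mid=-1.98162 |R|=0.98162 →hi
  mid=-1.99852 |R|=0.99852 →hi
  mid=-2.00697 |R|=1.00697 →lo
  ...
  [-2.00010,-1.99997] ⇒ x*=-2.0000
Stable set (-2.0000, 0).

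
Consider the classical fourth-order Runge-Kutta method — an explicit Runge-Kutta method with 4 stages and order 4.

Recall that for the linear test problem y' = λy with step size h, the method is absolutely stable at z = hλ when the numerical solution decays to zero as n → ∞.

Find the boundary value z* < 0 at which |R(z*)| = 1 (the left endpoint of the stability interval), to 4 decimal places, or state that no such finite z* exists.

Test eqn y'=λy, z=hλ:
  order 4, 4-stage ⇒ R(z)=1+z+z^2/2+z^3/6+z^4/24
  (e.g. R(-0.58)=0.56040, |R|=0.56040)

Find x<0 with |R(x)|<1.
x=-0.58: |R|=0.5604
|R(-2.61)|=0.7663 |R(-2.11)|=0.3763 |R(-1.53)|=0.2718
Bisect:
  x_lo=-3.5338 |R|=2.8527  x_hi=-0.3283 |R|=0.7202
  mid=-1.93104 |R|=0.31267 →hi
  mid=-2.73240 |R|=0.92314 →hi
  mid=-3.13309 |R|=1.66411 →lo
  mid=-2.93274 |R|=1.24604 →lo
  mid=-2.83257 |R|=1.07365 →lo
  mid=-2.78249 |R|=0.99578 →hi
  mid=-2.80753 |R|=1.03405 →lo
  mid=-2.79501 |R|=1.01475 →lo
  ...
  [-2.78542,-2.78523] ⇒ x*=-2.7853
So |R|<1 on (-2.7853, 0).

z* = -2.7853.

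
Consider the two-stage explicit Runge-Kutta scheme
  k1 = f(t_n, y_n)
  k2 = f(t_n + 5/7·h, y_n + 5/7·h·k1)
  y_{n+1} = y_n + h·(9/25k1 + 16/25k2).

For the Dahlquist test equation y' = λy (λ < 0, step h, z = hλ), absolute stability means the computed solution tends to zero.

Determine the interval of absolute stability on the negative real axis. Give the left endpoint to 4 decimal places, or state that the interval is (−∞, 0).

Test eqn y'=λy, z=hλ:
  k1=λy_n ⇒ h·k1=z·y_n;  k2=λ(1+5/7z)y_n ⇒ h·k2=z(1+5/7z)y_n
  y_{n+1}/y_n = 1 + 9/25z + 16/25z(1+5/7z) = 1 + z + 16/35z²
  ⇒ R(z) = 1 + z + 16/35z².

Need |R(x)|<1, x<0.
x=-1.01: |R|=0.4563
R=1: x+16/35x²=0 ⇒ x=−35/16=-2.1875; min R=1−1/(4·16/35)=0.4531>−1
Confirm numerically:
  x=-2.099: |R|=0.91508 <1
  x=-1.434: |R|=0.50605 <1
  x=-1.329: |R|=0.47842 <1
  x=-0.973: |R|=0.45979 <1
  x=-2.479: |R|=1.33034 >1
  x=-2.322: |R|=1.14277 >1
  x=-2.283: |R|=1.09967 >1
Stable set (-2.1875, 0).

z∈(-2.1875,0).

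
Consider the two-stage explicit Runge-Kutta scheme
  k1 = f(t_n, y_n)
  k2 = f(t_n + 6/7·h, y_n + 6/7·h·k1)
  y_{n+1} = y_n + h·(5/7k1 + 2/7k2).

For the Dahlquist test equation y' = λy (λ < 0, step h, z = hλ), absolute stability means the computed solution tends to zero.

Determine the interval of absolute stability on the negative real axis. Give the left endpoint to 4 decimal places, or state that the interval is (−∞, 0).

With y'=λy (z=hλ):
  k1=λy_n ⇒ h·k1=z·y_n;  k2=λ(1+6/7z)y_n ⇒ h·k2=z(1+6/7z)y_n
  y_{n+1}/y_n = 1 + 5/7z + 2/7z(1+6/7z) = 1 + z + 12/49z²
  Hence R(z) = 1 + z + 12/49z².

Find x<0 with |R(x)|<1.
x=-1.63: |R|=0.0207
R=1: x+12/49x²=0 ⇒ x=−49/12=-4.0833; min R=1−1/(4·12/49)=-0.0208>−1
Confirm numerically:
  x=-4.049: |R|=0.96596 <1
  x=-3.544: |R|=0.53190 <1
  x=-2.676: |R|=0.07771 <1
  x=-2.156: |R|=0.01763 <1
  x=-4.245: |R|=1.16807 >1
  x=-4.193: |R|=1.11261 >1
  x=-4.177: |R|=1.09582 >1
Interval (-4.0833, 0).

(-4.0833, 0).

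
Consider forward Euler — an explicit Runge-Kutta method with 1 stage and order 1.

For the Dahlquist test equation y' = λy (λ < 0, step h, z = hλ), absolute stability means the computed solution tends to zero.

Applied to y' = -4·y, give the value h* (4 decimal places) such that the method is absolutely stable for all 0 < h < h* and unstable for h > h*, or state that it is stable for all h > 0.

Set f=λy, z=hλ:
  order 1, 1-stage ⇒ R(z)=1+z
  (e.g. R(-0.66)=0.34000, |R|=0.34000)

Boundary: |R(x)|=1, x<0.
x=-0.66: |R|=0.3400
|R(-2.1)|=1.1000 |R(-1.92)|=0.9200 |R(-1.53)|=0.5300
Bisect:
  x_lo=-2.4955 |R|=1.4955  x_hi=-0.0502 |R|=0.9498
  mid=-1.27286 |R|=0.27286 →hi
  mid=-1.88418 |R|=0.88418 →hi
  mid=-2.18984 |R|=1.18984 →lo
  mid=-2.03701 |R|=1.03701 →lo
  mid=-1.96059 |R|=0.96059 →hi
  mid=-1.99880 |R|=0.99880 →hi
  mid=-2.01790 |R|=1.01790 →lo
  mid=-2.00835 |R|=1.00835 →lo
  mid=-2.00358 |R|=1.00358 →lo
  ...
  [-2.00014,-1.99999] ⇒ x*=-2.0000
Stable set (-2.0000, 0).

(-2.0000,0); λ=-4 ⇒ h* = 0.5000.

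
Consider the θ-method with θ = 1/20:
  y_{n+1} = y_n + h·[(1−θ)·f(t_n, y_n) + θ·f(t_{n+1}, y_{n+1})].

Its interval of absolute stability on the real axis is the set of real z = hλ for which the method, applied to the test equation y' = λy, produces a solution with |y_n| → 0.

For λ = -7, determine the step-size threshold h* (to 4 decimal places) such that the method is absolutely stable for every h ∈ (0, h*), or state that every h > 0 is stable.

(-2.2222,0); λ=-7 ⇒ h* = (20/9)/7 = 0.3175.

Set f=λy, z=hλ:
  y_{n+1} = y_n + z·[19/20·y_n + 1/20·y_{n+1}] ⇒ (1 − 1/20z)y_{n+1} = (1 + 19/20z)y_n
  Hence R(z) = (1 + 19/20z)/(1 − 1/20z).

Boundary: |R(x)|=1, x<0.
x=-0.67: |R|=0.3517
R=−1: 1+19/20x = −1+1/20x ⇒ -9/10x=2 ⇒ x=2/(-9/10)=-2.2222
Confirm numerically:
  x=-1.972: |R|=0.79501 <1
  x=-1.733: |R|=0.59481 <1
  x=-1.097: |R|=0.03996 <1
  x=-2.817: |R|=1.46921 >1
  x=-2.810: |R|=1.46383 >1
  x=-2.541: |R|=1.25456 >1
So |R|<1 on (-2.2222, 0).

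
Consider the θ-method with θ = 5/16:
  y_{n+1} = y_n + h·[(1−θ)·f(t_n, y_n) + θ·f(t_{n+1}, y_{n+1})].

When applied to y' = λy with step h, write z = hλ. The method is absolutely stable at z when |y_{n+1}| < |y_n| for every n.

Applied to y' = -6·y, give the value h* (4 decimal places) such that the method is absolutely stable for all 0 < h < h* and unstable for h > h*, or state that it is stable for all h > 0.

(-5.3333,0); λ=-6 ⇒ h* = (16/3)/6 = 0.8889.

Set f=λy, z=hλ:
  y_{n+1} = y_n + z·[11/16·y_n + 5/16·y_{n+1}] ⇒ (1 − 5/16z)y_{n+1} = (1 + 11/16z)y_n
  ⇒ R(z) = (1 + 11/16z)/(1 − 5/16z).

Find x<0 with |R(x)|<1.
x=-1.4: |R|=0.0261
R=−1: 1+11/16x = −1+5/16x ⇒ -3/8x=2 ⇒ x=2/(-3/8)=-5.3333
Confirm numerically:
  x=-5.045: |R|=0.95804 <1
  x=-3.848: |R|=0.74711 <1
  x=-3.457: |R|=0.66177 <1
  x=-5.740: |R|=1.05459 >1
  x=-5.519: |R|=1.02555 >1
Interval (-5.3333, 0).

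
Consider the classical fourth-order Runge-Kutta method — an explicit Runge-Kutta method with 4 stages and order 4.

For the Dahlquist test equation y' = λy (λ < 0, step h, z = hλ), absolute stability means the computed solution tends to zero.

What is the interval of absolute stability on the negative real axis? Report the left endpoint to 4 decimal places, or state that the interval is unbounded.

(-2.7853, 0).

With y'=λy (z=hλ):
  order 4, 4-stage ⇒ R(z)=1+z+z^2/2+z^3/6+z^4/24
  (e.g. R(-1.62)=0.27059, |R|=0.27059)

Boundary: |R(x)|=1, x<0.
x=-1.62: |R|=0.2706
|R(-3.02)|=1.4155 |R(-2.47)|=0.6198 |R(-0.51)|=0.6008
Bisect:
  x_lo=-3.6456 |R|=3.2842  x_hi=-0.3071 |R|=0.7356
  mid=-1.97634 |R|=0.32573 →hi
  mid=-2.81098 |R|=1.03942 →lo
  mid=-2.39366 |R|=0.55321 →hi
  mid=-2.60232 |R|=0.75741 →hi
  mid=-2.70665 |R|=0.88776 →hi
  mid=-2.75882 |R|=0.96081 →hi
  mid=-2.78490 |R|=0.99940 →hi
  mid=-2.79794 |R|=1.01923 →lo
  mid=-2.79142 |R|=1.00927 →lo
  ...
  [-2.78531,-2.78510] ⇒ x*=-2.7853
So |R|<1 on (-2.7853, 0).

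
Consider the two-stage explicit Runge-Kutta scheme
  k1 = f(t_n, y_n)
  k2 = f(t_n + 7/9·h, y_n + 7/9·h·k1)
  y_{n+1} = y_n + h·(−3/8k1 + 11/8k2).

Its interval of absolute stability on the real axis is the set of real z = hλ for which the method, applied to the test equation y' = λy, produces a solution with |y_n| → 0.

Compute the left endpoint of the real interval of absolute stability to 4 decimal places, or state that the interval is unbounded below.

Test eqn y'=λy, z=hλ:
  k1=λy_n ⇒ h·k1=z·y_n;  k2=λ(1+7/9z)y_n ⇒ h·k2=z(1+7/9z)y_n
  y_{n+1}/y_n = 1 − 3/8z + 11/8z(1+7/9z) = 1 + z + 77/72z²
  Hence R(z) = 1 + z + 77/72z².

Need |R(x)|<1, x<0.
x=-0.6: |R|=0.7850
R=1: x+77/72x²=0 ⇒ x=−72/77=-0.9351; min R=1−1/(4·77/72)=0.7662>−1
Confirm numerically:
  x=-0.850: |R|=0.92267 <1
  x=-0.823: |R|=0.90137 <1
  x=-0.709: |R|=0.82859 <1
  x=-0.629: |R|=0.79412 <1
  x=-1.534: |R|=1.98257 >1
  x=-1.109: |R|=1.20629 >1
  x=-0.971: |R|=1.03732 >1
Interval (-0.9351, 0).

left endpoint -0.9351.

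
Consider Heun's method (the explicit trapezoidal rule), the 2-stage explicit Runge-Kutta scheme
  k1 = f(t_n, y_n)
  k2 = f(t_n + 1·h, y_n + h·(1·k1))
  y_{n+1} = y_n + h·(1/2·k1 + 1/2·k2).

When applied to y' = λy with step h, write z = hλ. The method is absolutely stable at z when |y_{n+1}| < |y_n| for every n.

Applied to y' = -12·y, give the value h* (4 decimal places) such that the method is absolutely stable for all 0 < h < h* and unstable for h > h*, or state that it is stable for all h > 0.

(-2.0000,0); λ=-12 ⇒ h* = 0.1667.

Set f=λy, z=hλ:
  order 2, 2-stage ⇒ R(z)=1+z+z^2/2
  (e.g. R(-1.77)=0.79645, |R|=0.79645)

Find x<0 with |R(x)|<1.
x=-1.77: |R|=0.7964
|R(-1.63)|=0.6985 |R(-1.36)|=0.5648 |R(-0.83)|=0.5145
Bisect:
  x_lo=-2.5519 |R|=1.7043  x_hi=-0.0680 |R|=0.9343
  mid=-1.30995 |R|=0.54804 →hi
  mid=-1.93095 |R|=0.93333 →hi
  mid=-2.24145 |R|=1.27059 →lo
  mid=-2.08620 |R|=1.08991 →lo
  mid=-2.00857 |R|=1.00861 →lo
  mid=-1.96976 |R|=0.97022 →hi
  mid=-1.98917 |R|=0.98923 →hi
  mid=-1.99887 |R|=0.99887 →hi
  ...
  [-2.00008,-1.99993] ⇒ x*=-2.0000
Stable set (-2.0000, 0).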